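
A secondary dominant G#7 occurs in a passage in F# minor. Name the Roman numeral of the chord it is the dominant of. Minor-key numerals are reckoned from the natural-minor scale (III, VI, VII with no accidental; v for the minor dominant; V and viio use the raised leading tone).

V

The chord is a dominant seventh chord on G#.
A dominant resolves down a perfect fifth: G# → C#. In F# minor, C# is scale degree 5, i.e. V.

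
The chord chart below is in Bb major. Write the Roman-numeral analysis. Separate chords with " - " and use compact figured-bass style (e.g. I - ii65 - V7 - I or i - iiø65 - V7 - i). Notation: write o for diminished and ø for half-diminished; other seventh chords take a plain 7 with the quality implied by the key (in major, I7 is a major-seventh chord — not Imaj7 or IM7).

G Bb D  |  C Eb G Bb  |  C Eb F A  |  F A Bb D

G-Bb-D: root G is the submediant; minor triad there is vi.
C-Eb-G-Bb: root C is the supertonic; minor seventh chord there is ii7.
C-Eb-F-A: root F is the dominant; dominant seventh chord there is V43.
F-A-Bb-D: major seventh chord on Bb = scale degree 1 → I43.

vi - ii7 - V43 - I43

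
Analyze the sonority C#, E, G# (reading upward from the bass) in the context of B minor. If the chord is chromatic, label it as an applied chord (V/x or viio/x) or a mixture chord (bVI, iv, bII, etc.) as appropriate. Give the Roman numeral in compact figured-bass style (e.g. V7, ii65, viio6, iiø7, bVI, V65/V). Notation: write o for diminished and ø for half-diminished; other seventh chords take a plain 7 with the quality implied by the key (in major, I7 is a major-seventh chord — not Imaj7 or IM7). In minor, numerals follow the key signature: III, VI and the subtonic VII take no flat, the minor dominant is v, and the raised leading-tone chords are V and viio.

The pitches C#-E-G# form a minor triad rooted on C#.
C# is the second degree of B minor. This is the minor supertonic, borrowed from the parallel major (the Dorian ii).

ii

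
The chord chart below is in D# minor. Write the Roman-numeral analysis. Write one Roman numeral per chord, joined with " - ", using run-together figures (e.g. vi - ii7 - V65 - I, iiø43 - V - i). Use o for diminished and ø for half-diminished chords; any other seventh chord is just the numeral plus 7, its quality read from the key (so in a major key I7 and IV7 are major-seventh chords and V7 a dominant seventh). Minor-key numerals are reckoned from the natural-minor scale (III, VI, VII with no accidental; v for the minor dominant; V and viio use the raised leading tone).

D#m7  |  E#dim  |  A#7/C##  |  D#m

i7 - iio - V65 - i

D#m7: minor seventh chord on D# = scale degree 1 → i7.
E#dim has root E#, degree 2 in D# minor, so iio.
A#7/C##: root A# is the dominant; dominant seventh chord there is V65.
D#m has root D#, degree 1 in D# minor, so i.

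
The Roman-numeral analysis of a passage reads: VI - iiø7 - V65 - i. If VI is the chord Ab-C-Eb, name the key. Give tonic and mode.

C minor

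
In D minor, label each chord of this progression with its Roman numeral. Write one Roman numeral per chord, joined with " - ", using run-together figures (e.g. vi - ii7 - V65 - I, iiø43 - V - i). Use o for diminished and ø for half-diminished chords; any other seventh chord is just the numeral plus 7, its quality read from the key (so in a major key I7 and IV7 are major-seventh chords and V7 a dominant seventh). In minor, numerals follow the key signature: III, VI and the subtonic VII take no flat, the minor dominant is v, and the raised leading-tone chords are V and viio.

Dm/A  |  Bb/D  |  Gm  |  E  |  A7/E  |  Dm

i64 - VI6 - iv - V/V - V43 - i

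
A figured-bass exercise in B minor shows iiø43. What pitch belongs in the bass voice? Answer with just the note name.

iiø in B minor has root C#; the chord is C#-E-G-B.
The figure 43 means second inversion — the fifth is in the bass.

G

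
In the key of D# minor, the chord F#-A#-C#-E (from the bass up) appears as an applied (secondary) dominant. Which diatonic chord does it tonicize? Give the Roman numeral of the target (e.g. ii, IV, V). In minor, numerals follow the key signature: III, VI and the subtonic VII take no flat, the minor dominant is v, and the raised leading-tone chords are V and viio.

The chord is a dominant seventh chord on F#.
A dominant resolves down a perfect fifth: F# → B. In D# minor, B is scale degree 6, i.e. VI.

VI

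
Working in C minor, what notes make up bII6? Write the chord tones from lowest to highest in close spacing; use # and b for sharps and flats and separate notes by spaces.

Scale degree 2 in C minor is D; lowering it a half step gives Db. bII6 is the Neapolitan sixth — a major triad on the lowered second degree, here in its customary first inversion.
So the chord is Db-F-Ab.
With the 6 figure the chord is in first inversion; from the bass F upward in close position it reads F-Ab-Db.

F Ab Db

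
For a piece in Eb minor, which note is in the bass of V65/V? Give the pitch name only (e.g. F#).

The applied chord V65/V is rooted on F: F-A-C-Eb.
The figure 65 means first inversion — the third is in the bass.

A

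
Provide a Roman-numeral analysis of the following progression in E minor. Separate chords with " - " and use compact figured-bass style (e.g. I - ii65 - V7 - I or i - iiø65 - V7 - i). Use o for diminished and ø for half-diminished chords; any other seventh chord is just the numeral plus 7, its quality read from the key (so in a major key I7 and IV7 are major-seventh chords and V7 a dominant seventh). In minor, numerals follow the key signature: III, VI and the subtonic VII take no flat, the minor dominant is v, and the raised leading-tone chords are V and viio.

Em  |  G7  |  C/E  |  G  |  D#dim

Em: minor triad on E = scale degree 1 → i.
G7 is the secondary dominant of VI (dominant seventh chord on G): V7/VI.
C/E: root C is the submediant; major triad there is VI6.
G: root G is the mediant; major triad there is III.
D#dim has root D#, degree 7 in E minor, so viio.

i - V7/VI - VI6 - III - viio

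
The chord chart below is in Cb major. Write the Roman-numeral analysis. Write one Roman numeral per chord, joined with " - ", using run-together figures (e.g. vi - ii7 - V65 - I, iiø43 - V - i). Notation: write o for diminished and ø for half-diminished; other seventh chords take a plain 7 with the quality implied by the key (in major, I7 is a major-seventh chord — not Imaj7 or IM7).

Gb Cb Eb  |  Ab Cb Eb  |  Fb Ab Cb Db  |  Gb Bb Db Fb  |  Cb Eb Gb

I64 - vi - ii65 - V7 - I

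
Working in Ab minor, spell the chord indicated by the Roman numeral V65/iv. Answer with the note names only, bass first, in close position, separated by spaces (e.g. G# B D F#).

C Eb Gb Ab

V65/iv is a secondary dominant — the dominant seventh of iv. iv in Ab minor is Db, so the applied chord's root is Ab, a perfect fifth above.
Building a dominant seventh chord on Ab gives Ab-C-Eb-Gb.
The figured bass 65 indicates first inversion, placing the third (C) in the bass: C-Eb-Gb-Ab.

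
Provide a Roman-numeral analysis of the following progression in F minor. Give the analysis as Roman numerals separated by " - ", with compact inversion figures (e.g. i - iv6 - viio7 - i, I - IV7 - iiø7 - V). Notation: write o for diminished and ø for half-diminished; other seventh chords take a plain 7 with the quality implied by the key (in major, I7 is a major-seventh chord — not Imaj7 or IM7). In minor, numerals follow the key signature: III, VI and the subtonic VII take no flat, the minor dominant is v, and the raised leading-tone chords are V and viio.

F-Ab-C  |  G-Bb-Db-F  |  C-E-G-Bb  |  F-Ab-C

i - iiø7 - V7 - i

F-Ab-C: root F is the tonic; minor triad there is i.
G-Bb-Db-F has root G, degree 2 in F minor, so iiø7.
C-E-G-Bb: root C is the dominant; dominant seventh chord there is V7.
F-Ab-C has root F, degree 1 in F minor, so i.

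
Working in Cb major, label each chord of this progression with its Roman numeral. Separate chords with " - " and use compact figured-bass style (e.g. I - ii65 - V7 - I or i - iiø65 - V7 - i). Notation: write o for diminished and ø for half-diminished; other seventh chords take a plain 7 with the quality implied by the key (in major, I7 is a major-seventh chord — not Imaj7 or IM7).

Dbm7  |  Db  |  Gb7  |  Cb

ii7 - V/V - V7 - I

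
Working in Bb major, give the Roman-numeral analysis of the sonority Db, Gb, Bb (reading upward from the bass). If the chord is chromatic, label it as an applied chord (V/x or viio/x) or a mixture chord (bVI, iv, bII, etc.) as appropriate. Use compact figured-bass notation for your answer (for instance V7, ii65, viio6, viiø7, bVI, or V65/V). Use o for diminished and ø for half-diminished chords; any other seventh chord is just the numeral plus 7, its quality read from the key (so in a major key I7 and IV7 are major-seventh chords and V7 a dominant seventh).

bVI64

Stacked in thirds the chord is Gb-Bb-Db: a major triad on Gb.
Gb is the lowered sixth degree of Bb major (diatonic 6 would be G). This is a major triad on the lowered sixth degree, borrowed from the parallel minor.
With Db in the bass the chord is in second inversion, so the figured bass is 64.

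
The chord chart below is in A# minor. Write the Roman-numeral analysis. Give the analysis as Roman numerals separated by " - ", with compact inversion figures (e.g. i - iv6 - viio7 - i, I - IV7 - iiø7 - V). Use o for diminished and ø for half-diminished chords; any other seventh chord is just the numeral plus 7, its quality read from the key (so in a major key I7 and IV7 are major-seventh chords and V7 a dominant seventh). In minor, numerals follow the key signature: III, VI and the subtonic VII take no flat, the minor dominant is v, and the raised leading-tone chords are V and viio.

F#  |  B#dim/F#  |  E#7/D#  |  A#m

VI - iio64 - V42 - i

F#: major triad on F# = scale degree 6 → VI.
B#dim/F#: root B# is the supertonic; diminished triad there is iio64.
E#7/D# has root E#, degree 5 in A# minor, so V42.
A#m has root A#, degree 1 in A# minor, so i.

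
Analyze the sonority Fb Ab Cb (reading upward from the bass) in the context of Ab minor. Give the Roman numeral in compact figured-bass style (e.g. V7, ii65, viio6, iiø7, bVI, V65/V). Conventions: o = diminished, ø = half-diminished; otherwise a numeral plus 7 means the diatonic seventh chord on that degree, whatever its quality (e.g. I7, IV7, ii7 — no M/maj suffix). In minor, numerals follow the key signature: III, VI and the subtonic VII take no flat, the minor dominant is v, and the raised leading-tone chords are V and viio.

The pitches Fb-Ab-Cb form a major triad rooted on Fb.
In Ab minor, Fb is the submediant; the diatonic major triad there is VI.

VI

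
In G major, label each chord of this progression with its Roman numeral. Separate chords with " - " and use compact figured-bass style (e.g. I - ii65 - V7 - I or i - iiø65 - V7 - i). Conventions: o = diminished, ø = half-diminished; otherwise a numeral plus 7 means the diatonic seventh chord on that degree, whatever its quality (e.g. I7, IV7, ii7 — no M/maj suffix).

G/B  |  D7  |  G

G/B: root G is the tonic; major triad there is I6.
D7: dominant seventh chord on D = scale degree 5 → V7.
G: root G is the tonic; major triad there is I.

I6 - V7 - I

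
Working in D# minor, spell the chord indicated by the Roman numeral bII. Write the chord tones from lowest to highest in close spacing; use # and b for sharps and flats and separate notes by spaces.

bII is the Neapolitan chord — a major triad on the lowered second degree. In D# minor that root is E.
So the chord is E-G#-B.

E G# B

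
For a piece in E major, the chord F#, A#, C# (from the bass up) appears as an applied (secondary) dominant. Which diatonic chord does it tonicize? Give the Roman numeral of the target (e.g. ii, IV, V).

The chord is a major triad on F#.
A dominant resolves down a perfect fifth: F# → B. In E major, B is scale degree 5, i.e. V.

V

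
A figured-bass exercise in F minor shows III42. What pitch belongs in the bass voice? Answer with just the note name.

G

III in F minor has root Ab; the chord is Ab-C-Eb-G.
The figure 42 means third inversion — the seventh is in the bass.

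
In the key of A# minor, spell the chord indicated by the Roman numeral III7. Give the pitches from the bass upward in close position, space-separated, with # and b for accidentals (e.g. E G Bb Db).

C# E# G# B#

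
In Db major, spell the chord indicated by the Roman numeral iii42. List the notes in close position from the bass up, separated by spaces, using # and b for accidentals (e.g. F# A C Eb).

Eb F Ab C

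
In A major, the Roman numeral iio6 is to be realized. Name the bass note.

iio in A major has root B; the chord is B-D-F.
The figure 6 means first inversion — the third is in the bass.

D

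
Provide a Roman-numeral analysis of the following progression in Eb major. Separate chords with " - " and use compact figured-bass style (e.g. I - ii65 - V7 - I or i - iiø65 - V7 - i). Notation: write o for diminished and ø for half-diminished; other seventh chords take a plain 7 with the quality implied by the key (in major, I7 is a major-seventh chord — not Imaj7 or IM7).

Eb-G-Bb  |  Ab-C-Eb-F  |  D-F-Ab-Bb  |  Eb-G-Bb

I - ii65 - V65 - I

Eb-G-Bb has root Eb, degree 1 in Eb major, so I.
Ab-C-Eb-F has root F, degree 2 in Eb major, so ii65.
D-F-Ab-Bb: root Bb is the dominant; dominant seventh chord there is V65.
Eb-G-Bb: major triad on Eb = scale degree 1 → I.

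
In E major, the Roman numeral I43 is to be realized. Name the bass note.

B

I in E major has root E; the chord is E-G#-B-D#.
The figure 43 means second inversion — the fifth is in the bass.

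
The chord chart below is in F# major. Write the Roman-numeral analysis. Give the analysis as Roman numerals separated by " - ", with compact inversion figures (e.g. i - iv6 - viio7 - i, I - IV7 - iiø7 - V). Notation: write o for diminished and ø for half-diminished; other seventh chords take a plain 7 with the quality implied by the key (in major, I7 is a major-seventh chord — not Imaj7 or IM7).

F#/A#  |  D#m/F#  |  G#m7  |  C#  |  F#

I6 - vi6 - ii7 - V - I

F#/A#: root F# is the tonic; major triad there is I6.
D#m/F#: minor triad on D# = scale degree 6 → vi6.
G#m7: minor seventh chord on G# = scale degree 2 → ii7.
C#: major triad on C# = scale degree 5 → V.
F#: major triad on F# = scale degree 1 → I.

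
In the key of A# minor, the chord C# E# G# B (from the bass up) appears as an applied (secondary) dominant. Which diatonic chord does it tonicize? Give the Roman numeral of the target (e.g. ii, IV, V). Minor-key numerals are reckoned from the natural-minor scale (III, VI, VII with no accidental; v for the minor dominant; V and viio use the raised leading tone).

VI

The chord is a dominant seventh chord on C#.
A dominant resolves down a perfect fifth: C# → F#. In A# minor, F# is scale degree 6, i.e. VI.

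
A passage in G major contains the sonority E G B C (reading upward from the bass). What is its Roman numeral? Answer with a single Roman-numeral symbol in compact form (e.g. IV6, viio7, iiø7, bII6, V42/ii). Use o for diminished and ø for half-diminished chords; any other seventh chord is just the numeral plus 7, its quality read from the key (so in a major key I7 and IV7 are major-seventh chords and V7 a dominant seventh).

Stacked in thirds the chord is C-E-G-B: a major seventh chord on C.
In G major, C is the subdominant; the diatonic major seventh chord there is IV7.
With E in the bass the chord is in first inversion, so the figured bass is 65.

IV65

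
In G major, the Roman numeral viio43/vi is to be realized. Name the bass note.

A

The applied chord viio43/vi is rooted on D#: D#-F#-A-C.
The figure 43 means second inversion — the fifth is in the bass.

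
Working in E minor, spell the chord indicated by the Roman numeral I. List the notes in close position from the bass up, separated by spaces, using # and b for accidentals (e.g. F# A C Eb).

E G# B

Scale degree 1 in E minor is E; here the chord built on it is altered to a major triad. I is the major tonic (Picardy third), borrowed from the parallel major.
So the chord is E-G#-B.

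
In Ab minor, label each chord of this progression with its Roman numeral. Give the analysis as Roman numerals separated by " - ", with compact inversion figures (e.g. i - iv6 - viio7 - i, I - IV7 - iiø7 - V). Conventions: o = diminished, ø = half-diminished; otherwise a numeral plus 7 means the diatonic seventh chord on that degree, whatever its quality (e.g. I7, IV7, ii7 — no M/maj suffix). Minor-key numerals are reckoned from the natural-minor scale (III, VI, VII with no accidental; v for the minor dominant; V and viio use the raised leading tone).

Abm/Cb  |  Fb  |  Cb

i6 - VI - III

Abm/Cb: minor triad on Ab = scale degree 1 → i6.
Fb: root Fb is the submediant; major triad there is VI.
Cb: major triad on Cb = scale degree 3 → III.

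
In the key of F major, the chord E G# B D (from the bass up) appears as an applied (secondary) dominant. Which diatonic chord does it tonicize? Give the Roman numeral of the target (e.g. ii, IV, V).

The chord is a dominant seventh chord on E.
A dominant resolves down a perfect fifth: E → A. In F major, A is scale degree 3, i.e. iii.

iii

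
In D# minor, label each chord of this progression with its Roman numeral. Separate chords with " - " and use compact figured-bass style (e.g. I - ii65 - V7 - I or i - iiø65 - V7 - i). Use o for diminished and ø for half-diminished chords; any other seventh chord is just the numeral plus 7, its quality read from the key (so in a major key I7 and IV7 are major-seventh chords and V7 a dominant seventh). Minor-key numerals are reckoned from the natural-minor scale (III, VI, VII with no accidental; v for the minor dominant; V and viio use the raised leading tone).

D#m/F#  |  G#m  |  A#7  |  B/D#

i6 - iv - V7 - VI6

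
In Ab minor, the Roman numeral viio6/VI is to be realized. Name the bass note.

The applied chord viio6/VI is rooted on Eb: Eb-Gb-Bbb.
The figure 6 means first inversion — the third is in the bass.

Gb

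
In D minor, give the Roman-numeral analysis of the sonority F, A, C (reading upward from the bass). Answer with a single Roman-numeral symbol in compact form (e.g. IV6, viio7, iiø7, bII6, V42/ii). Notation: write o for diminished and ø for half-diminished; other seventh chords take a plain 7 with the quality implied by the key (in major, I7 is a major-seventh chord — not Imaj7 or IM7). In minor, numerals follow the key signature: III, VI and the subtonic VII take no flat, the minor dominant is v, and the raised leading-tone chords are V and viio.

The pitches F-A-C form a major triad rooted on F.
F is scale degree 3 in D minor, and a major triad on that degree is written III.

III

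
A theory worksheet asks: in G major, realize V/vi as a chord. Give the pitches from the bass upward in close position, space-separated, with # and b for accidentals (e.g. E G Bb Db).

B D# F#

V/vi is a secondary dominant — the dominant triad of vi. vi in G major is E, so the applied chord's root is B, a perfect fifth above.
Building a major triad on B gives B-D#-F#.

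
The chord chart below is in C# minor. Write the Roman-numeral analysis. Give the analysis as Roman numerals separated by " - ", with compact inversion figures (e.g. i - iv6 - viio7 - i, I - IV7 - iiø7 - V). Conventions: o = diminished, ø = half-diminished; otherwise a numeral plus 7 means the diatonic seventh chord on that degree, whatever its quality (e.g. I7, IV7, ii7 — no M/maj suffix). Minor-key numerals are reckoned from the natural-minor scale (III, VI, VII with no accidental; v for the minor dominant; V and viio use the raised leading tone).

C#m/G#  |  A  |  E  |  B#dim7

i64 - VI - III - viio7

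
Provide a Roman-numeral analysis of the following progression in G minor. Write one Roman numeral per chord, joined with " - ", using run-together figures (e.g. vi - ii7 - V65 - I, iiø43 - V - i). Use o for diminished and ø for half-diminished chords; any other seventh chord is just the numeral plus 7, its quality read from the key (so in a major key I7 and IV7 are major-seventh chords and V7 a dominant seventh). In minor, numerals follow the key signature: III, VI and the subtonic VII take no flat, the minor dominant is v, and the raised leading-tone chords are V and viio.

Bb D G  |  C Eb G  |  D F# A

i6 - iv - V

Bb-D-G has root G, degree 1 in G minor, so i6.
C-Eb-G: root C is the subdominant; minor triad there is iv.
D-F#-A has root D, degree 5 in G minor, so V.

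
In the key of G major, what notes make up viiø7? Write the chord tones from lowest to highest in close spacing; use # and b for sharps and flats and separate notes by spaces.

F# A C E

In G major, the leading tone is F#, and the diatonic chord built there is a half-diminished seventh chord.
That chord is spelled F#-A-C-E.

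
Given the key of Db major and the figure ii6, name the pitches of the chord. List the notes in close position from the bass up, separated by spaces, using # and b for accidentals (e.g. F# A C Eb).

The numeral's case and figure indicate a minor triad. In Db major its root, the second degree, is Eb.
That chord is spelled Eb-Gb-Bb.
With the 6 figure the chord is in first inversion; from the bass Gb upward in close position it reads Gb-Bb-Eb.

Gb Bb Eb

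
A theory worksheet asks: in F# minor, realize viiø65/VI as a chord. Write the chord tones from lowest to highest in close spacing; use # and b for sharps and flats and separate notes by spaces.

The slash marks an applied leading-tone chord: viio of VI. In F# minor, VI is D, so the leading tone to it is C#, a half step below.
Building a half-diminished seventh chord on C# gives C#-E-G-B.
The figured bass 65 indicates first inversion, placing the third (E) in the bass: E-G-B-C#.

E G B C#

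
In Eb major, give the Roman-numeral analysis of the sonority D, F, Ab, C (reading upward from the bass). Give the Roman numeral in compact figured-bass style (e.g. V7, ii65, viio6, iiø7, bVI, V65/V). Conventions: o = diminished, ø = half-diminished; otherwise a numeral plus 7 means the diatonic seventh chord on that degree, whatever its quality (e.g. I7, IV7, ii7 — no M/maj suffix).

Stacked in thirds the chord is D-F-Ab-C: a half-diminished seventh chord on D.
In Eb major, D is the leading tone; the diatonic half-diminished seventh chord there is viiø7.

viiø7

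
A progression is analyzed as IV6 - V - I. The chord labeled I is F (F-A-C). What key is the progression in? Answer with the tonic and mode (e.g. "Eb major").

I is given as F-A-C — a major triad with root F.
If F is scale degree 1 and the mode makes that degree carry a major triad, the tonic is F and the mode is major.

F major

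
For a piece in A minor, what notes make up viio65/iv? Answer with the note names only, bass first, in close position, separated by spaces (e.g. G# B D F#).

viio65/iv is a secondary leading-tone chord. The target iv is D in A minor; the applied chord is rooted a semitone below, on C#.
Building a fully diminished seventh chord on C# gives C#-E-G-Bb.
The figured bass 65 indicates first inversion, placing the third (E) in the bass: E-G-Bb-C#.

E G Bb C#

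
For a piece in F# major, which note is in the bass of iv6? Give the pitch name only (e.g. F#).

D

iv in F# major has root B; the chord is B-D-F#.
The figure 6 means first inversion — the third is in the bass.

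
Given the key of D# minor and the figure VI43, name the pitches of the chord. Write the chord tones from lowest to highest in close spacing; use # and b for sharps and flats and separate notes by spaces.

F# A# B D#

The numeral's case and figure indicate a major seventh chord. In D# minor its root, the submediant, is B.
Stacking thirds from B gives B-D#-F#-A#.
With the 43 figure the chord is in second inversion; from the bass F# upward in close position it reads F#-A#-B-D#.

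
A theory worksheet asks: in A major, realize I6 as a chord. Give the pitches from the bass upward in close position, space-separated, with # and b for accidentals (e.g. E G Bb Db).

C# E A

In A major, the first degree is A, and the diatonic chord built there is a major triad.
That chord is spelled A-C#-E.
With the 6 figure the chord is in first inversion; from the bass C# upward in close position it reads C#-E-A.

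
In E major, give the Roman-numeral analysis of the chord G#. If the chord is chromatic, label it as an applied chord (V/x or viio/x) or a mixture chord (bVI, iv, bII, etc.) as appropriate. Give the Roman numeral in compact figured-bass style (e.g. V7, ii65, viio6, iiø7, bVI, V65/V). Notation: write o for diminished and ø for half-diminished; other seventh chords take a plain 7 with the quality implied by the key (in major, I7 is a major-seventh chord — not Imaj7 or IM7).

V/vi

Stacked in thirds the chord is G#-B#-D#: a major triad on G#.
G# is not a diatonic chord root with this quality in E major, but it lies a perfect fifth above C# (vi), so the chord functions as an applied dominant of vi.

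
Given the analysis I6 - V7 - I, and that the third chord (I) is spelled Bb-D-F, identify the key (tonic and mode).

I is given as Bb-D-F — a major triad with root Bb.
If Bb is scale degree 1 and the mode makes that degree carry a major triad, the tonic is Bb and the mode is major.

Bb major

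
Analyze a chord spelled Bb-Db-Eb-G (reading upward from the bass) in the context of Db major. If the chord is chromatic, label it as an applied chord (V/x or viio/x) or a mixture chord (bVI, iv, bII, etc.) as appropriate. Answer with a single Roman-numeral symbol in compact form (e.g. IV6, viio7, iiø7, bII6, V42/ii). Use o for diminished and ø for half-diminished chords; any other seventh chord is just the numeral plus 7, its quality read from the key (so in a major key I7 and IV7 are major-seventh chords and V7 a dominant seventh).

The pitches Eb-G-Bb-Db form a dominant seventh chord rooted on Eb.
Eb is not a diatonic chord root with this quality in Db major, but it lies a perfect fifth above Ab (V), so the chord functions as an applied dominant of V.
With Bb in the bass the chord is in second inversion, so the figured bass is 43.

V43/V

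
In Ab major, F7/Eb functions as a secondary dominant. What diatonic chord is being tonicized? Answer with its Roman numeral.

The chord is a dominant seventh chord on F.
A dominant resolves down a perfect fifth: F → Bb. In Ab major, Bb is scale degree 2, i.e. ii.

ii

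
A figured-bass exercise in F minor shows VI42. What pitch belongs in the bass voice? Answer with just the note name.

C

VI in F minor has root Db; the chord is Db-F-Ab-C.
The figure 42 means third inversion — the seventh is in the bass.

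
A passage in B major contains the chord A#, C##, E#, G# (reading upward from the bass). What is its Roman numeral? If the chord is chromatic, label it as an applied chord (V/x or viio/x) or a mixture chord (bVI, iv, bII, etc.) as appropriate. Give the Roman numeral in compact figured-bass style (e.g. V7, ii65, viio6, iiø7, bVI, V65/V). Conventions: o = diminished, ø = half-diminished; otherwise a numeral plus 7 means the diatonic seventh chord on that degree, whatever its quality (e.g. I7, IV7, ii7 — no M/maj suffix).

V7/iii

Stacked in thirds the chord is A#-C##-E#-G#: a dominant seventh chord on A#.
A# is not a diatonic chord root with this quality in B major, but it lies a perfect fifth above D# (iii), so the chord functions as an applied dominant of iii.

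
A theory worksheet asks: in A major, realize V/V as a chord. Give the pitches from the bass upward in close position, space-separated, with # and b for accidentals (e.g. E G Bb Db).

B D# F#

V/V is a secondary dominant — the dominant triad of V. V in A major is E, so the applied chord's root is B, a perfect fifth above.
Building a major triad on B gives B-D#-F#.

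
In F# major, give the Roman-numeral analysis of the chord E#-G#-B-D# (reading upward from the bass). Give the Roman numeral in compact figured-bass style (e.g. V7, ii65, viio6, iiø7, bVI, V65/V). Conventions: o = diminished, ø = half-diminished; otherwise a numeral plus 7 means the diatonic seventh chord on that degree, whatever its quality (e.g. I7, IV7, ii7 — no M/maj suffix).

viiø7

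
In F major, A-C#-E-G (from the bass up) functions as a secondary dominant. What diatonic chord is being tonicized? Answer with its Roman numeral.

The chord is a dominant seventh chord on A.
A dominant resolves down a perfect fifth: A → D. In F major, D is scale degree 6, i.e. vi.

vi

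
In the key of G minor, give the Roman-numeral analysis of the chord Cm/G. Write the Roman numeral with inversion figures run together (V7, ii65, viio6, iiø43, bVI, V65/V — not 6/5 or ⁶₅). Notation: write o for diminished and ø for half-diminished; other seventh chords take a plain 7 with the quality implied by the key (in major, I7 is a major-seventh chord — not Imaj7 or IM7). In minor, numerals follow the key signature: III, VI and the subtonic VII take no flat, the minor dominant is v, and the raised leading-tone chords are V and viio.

The pitches C-Eb-G form a minor triad rooted on C.
In G minor, C is the subdominant; the diatonic minor triad there is iv.
With G in the bass the chord is in second inversion, so the figured bass is 64.

iv64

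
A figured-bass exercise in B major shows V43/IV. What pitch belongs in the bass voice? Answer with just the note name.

The applied chord V43/IV is rooted on B: B-D#-F#-A.
The figure 43 means second inversion — the fifth is in the bass.

F#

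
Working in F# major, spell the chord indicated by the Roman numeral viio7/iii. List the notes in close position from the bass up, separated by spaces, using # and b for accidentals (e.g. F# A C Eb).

G## B# D# F#

The slash marks an applied leading-tone chord: viio of iii. In F# major, iii is A#, so the leading tone to it is G##, a half step below.
Building a fully diminished seventh chord on G## gives G##-B#-D#-F#.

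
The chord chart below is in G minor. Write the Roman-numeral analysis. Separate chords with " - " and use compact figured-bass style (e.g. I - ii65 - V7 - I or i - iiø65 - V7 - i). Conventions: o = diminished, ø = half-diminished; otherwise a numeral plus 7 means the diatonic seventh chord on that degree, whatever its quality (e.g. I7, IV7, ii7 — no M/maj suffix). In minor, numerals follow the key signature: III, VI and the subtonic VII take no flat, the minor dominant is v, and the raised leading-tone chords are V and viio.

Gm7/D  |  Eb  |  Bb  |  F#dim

i43 - VI - III - viio

Gm7/D: minor seventh chord on G = scale degree 1 → i43.
Eb: major triad on Eb = scale degree 6 → VI.
Bb: root Bb is the mediant; major triad there is III.
F#dim: diminished triad on F# = scale degree 7 → viio.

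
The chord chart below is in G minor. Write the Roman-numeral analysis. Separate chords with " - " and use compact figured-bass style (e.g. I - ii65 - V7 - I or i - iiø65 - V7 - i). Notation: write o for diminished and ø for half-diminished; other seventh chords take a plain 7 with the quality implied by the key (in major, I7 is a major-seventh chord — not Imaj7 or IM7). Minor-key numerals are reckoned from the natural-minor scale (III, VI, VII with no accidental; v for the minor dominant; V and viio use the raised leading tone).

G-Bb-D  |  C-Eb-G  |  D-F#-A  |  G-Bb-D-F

i - iv - V - i7

G-Bb-D: minor triad on G = scale degree 1 → i.
C-Eb-G has root C, degree 4 in G minor, so iv.
D-F#-A: major triad on D = scale degree 5 → V.
G-Bb-D-F: minor seventh chord on G = scale degree 1 → i7.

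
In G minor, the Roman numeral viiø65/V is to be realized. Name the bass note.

E

The applied chord viiø65/V is rooted on C#: C#-E-G-B.
The figure 65 means first inversion — the third is in the bass.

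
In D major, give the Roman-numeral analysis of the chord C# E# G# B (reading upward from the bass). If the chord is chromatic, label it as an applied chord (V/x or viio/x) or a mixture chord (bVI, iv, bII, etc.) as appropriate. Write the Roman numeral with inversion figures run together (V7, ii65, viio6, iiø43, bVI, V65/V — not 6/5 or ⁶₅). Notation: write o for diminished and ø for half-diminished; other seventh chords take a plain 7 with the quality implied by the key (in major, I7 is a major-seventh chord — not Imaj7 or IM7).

V7/iii

The pitches C#-E#-G#-B form a dominant seventh chord rooted on C#.
C# is not a diatonic chord root with this quality in D major, but it lies a perfect fifth above F# (iii), so the chord functions as an applied dominant of iii.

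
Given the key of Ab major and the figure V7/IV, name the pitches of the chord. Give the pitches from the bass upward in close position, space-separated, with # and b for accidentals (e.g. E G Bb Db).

Ab C Eb Gb

The slash means an applied dominant: we want the dominant of IV. In Ab major, IV is Db major, and its dominant is built on Ab.
Building a dominant seventh chord on Ab gives Ab-C-Eb-Gb.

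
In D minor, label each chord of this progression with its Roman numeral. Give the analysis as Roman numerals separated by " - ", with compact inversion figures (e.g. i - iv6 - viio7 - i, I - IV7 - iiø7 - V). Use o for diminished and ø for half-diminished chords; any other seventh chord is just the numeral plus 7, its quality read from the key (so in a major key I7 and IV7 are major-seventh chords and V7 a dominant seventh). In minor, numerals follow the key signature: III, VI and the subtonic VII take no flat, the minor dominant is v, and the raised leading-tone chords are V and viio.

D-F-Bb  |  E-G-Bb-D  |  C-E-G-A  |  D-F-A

VI6 - iiø7 - v65 - i

D-F-Bb: root Bb is the submediant; major triad there is VI6.
E-G-Bb-D: half-diminished seventh chord on E = scale degree 2 → iiø7.
C-E-G-A: minor seventh chord on A = scale degree 5 → v65.
D-F-A has root D, degree 1 in D minor, so i.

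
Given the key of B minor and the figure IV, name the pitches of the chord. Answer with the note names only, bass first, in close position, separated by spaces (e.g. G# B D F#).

E G# B

Scale degree 4 in B minor is E; here the chord built on it is altered to a major triad. IV is the major subdominant, borrowed from the parallel major.
So the chord is E-G#-B.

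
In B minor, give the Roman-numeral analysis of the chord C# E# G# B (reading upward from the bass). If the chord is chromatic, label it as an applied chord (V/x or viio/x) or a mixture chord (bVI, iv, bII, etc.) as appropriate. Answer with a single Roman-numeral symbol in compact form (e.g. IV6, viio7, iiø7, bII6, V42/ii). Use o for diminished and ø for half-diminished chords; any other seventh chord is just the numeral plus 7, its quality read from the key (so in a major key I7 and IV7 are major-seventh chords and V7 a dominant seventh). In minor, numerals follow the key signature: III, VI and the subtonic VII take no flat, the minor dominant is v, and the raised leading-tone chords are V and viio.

V7/V

The pitches C#-E#-G#-B form a dominant seventh chord rooted on C#.
C# is not a diatonic chord root with this quality in B minor, but it lies a perfect fifth above F# (V), so the chord functions as an applied dominant of V.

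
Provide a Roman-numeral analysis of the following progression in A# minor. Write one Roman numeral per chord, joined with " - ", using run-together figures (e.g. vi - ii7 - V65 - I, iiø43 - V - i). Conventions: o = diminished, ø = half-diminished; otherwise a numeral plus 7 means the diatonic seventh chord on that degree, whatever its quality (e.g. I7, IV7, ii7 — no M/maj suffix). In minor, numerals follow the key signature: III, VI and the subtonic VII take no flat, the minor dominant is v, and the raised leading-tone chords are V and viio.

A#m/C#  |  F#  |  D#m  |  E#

A#m/C# has root A#, degree 1 in A# minor, so i6.
F#: major triad on F# = scale degree 6 → VI.
D#m: minor triad on D# = scale degree 4 → iv.
E# has root E#, degree 5 in A# minor, so V.

i6 - VI - iv - V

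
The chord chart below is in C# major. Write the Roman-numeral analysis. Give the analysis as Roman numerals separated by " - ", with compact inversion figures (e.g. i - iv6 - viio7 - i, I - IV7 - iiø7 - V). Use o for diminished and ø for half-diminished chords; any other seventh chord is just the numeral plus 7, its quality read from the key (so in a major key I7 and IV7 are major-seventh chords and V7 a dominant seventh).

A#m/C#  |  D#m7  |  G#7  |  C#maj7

vi6 - ii7 - V7 - I7

A#m/C# has root A#, degree 6 in C# major, so vi6.
D#m7: root D# is the supertonic; minor seventh chord there is ii7.
G#7: dominant seventh chord on G# = scale degree 5 → V7.
C#maj7 has root C#, degree 1 in C# major, so I7.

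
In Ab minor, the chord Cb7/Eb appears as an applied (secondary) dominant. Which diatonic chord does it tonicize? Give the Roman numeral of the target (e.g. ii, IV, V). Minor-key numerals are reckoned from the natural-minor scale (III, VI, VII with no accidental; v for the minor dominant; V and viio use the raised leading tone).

The chord is a dominant seventh chord on Cb.
A dominant resolves down a perfect fifth: Cb → Fb. In Ab minor, Fb is scale degree 6, i.e. VI.

VI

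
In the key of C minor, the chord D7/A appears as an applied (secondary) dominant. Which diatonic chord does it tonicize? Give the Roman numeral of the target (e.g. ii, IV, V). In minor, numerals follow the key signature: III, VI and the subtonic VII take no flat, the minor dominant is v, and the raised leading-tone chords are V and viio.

V

The chord is a dominant seventh chord on D.
A dominant resolves down a perfect fifth: D → G. In C minor, G is scale degree 5, i.e. V.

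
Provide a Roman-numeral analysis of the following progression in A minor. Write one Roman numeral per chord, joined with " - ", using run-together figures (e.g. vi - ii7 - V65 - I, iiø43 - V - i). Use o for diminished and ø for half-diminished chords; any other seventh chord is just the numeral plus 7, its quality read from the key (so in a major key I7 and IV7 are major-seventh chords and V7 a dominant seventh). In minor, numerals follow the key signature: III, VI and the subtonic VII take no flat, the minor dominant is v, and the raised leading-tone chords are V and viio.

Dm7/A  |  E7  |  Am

Dm7/A has root D, degree 4 in A minor, so iv43.
E7: root E is the dominant; dominant seventh chord there is V7.
Am: minor triad on A = scale degree 1 → i.

iv43 - V7 - i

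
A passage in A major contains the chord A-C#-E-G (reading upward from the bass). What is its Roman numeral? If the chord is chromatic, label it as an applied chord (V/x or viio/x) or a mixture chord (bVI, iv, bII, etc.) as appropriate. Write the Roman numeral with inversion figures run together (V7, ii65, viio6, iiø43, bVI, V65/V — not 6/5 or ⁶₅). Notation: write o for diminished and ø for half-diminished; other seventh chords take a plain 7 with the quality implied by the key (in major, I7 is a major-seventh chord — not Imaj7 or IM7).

The pitches A-C#-E-G form a dominant seventh chord rooted on A.
A is not a diatonic chord root with this quality in A major, but it lies a perfect fifth above D (IV), so the chord functions as an applied dominant of IV.

V7/IV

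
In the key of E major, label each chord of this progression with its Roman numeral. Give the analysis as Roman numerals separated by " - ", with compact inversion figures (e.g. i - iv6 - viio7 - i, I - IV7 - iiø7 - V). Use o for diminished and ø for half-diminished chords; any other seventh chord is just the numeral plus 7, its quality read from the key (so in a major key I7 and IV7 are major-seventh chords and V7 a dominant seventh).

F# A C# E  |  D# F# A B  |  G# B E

ii7 - V65 - I6

F#-A-C#-E has root F#, degree 2 in E major, so ii7.
D#-F#-A-B: root B is the dominant; dominant seventh chord there is V65.
G#-B-E: major triad on E = scale degree 1 → I6.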